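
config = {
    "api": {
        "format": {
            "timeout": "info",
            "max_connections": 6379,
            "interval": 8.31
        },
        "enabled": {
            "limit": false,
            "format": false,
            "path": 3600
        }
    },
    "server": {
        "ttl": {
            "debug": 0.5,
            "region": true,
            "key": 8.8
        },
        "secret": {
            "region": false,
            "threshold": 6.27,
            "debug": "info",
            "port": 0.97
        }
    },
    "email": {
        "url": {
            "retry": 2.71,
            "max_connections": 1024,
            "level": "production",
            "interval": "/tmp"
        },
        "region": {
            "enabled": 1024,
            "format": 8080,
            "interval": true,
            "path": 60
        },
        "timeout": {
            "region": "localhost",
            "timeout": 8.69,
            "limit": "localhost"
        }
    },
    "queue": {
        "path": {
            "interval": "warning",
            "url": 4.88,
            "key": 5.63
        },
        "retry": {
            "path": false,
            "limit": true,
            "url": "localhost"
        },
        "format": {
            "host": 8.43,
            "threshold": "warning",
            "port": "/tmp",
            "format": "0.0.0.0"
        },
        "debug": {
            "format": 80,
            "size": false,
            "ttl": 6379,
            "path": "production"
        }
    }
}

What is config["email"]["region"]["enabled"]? 1024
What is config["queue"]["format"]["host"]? 8.43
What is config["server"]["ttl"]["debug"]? 0.5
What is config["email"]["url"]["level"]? "production"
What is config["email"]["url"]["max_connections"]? 1024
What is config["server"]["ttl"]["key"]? 8.8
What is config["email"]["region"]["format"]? 8080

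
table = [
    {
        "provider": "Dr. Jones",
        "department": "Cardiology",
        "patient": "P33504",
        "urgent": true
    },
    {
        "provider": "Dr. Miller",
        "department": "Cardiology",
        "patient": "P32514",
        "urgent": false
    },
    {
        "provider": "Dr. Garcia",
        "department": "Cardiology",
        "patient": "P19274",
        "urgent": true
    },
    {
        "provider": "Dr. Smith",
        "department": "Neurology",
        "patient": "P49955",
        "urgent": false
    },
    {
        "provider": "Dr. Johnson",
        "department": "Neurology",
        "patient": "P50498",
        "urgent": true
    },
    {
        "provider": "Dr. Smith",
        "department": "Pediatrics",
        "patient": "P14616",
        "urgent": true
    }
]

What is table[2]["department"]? "Cardiology"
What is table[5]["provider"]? "Dr. Smith"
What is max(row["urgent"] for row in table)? True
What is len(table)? 6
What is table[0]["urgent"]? True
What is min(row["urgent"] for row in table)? False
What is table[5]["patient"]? "P14616"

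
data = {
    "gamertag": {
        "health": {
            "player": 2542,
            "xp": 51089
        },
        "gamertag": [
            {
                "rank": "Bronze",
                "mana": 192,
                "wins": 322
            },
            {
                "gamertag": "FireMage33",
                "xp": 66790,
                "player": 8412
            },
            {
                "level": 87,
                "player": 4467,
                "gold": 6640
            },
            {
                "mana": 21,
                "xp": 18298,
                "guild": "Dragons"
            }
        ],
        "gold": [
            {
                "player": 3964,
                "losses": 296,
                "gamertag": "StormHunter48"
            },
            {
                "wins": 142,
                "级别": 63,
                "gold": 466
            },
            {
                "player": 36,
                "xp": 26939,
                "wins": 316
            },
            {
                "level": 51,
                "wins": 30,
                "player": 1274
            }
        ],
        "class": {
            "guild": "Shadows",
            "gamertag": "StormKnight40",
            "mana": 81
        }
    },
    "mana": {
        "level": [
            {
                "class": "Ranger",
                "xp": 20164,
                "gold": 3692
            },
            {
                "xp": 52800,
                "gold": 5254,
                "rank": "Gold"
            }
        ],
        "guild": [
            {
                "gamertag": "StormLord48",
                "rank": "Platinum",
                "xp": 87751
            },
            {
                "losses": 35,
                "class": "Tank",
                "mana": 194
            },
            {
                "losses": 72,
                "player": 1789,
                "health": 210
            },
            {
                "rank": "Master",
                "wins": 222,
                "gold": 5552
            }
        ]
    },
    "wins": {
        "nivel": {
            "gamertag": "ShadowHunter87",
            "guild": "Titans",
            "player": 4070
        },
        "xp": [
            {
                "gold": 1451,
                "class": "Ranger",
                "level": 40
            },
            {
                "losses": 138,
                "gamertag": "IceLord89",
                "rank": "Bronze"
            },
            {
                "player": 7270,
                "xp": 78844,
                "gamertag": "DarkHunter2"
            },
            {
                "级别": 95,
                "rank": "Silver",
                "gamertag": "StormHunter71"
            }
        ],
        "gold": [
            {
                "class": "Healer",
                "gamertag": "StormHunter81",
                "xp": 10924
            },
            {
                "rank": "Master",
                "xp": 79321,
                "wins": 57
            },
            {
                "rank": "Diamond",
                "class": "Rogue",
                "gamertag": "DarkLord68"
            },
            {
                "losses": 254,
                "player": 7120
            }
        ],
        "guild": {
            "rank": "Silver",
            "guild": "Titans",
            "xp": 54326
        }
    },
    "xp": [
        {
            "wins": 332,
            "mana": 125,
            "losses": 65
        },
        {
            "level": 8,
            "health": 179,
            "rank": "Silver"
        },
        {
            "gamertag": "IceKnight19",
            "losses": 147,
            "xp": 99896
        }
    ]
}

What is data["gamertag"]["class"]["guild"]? "Shadows"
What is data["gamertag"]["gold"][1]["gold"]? 466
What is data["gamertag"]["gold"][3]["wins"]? 30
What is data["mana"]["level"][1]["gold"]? 5254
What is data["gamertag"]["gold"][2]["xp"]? 26939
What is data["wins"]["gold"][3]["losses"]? 254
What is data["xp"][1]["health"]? 179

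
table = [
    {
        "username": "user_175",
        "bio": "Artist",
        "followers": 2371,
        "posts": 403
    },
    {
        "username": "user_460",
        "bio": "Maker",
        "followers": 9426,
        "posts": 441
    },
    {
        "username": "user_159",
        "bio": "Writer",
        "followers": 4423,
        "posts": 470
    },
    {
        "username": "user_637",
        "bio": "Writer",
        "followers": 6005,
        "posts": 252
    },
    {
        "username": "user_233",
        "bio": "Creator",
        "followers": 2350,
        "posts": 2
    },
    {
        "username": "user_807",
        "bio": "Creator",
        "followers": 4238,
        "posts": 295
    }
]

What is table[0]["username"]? "user_175"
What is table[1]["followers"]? 9426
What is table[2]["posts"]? 470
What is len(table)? 6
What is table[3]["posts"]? 252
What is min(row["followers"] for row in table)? 2350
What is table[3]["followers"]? 6005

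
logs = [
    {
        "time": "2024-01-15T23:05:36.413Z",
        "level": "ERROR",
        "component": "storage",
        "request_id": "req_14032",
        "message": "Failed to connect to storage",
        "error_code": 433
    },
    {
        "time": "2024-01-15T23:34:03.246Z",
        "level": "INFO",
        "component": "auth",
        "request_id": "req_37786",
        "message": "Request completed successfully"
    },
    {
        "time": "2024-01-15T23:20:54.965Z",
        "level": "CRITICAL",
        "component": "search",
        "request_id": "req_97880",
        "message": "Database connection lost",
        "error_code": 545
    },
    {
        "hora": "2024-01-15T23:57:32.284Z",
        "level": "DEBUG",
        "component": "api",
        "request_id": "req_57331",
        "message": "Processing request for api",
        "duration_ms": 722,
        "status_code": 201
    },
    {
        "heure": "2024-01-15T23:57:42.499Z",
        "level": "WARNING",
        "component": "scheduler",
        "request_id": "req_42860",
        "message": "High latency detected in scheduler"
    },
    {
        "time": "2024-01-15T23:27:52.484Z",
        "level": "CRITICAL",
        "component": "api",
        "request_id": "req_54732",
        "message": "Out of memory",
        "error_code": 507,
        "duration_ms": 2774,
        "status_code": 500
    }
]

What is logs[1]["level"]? "INFO"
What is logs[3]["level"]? "DEBUG"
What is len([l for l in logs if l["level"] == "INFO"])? 1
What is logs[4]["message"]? "High latency detected in scheduler"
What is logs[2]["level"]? "CRITICAL"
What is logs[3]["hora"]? "2024-01-15T23:57:32.284Z"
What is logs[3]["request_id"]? "req_57331"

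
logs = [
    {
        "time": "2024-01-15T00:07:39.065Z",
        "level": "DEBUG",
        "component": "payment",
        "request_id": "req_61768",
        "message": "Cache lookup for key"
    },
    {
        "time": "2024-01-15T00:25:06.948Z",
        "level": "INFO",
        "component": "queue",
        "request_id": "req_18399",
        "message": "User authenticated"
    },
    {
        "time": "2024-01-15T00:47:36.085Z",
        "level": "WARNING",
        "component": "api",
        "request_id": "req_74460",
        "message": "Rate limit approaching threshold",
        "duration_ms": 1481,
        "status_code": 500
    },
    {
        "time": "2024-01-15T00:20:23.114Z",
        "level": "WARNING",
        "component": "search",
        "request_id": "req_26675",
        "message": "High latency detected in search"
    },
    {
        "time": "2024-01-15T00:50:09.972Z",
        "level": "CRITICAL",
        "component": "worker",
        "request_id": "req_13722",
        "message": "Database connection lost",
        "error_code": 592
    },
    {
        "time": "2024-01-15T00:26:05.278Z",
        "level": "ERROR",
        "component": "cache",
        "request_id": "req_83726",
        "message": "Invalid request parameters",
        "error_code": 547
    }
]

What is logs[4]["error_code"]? 592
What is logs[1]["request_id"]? "req_18399"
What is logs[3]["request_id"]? "req_26675"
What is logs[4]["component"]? "worker"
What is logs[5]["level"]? "ERROR"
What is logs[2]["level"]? "WARNING"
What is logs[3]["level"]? "WARNING"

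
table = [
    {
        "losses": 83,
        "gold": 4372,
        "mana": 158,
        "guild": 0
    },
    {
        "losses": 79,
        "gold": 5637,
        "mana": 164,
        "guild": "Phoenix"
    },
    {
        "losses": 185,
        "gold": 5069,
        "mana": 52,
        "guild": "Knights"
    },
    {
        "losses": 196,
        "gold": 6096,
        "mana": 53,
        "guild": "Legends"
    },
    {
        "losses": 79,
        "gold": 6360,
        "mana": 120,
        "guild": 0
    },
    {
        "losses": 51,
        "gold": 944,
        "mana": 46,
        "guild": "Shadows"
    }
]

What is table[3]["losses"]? 196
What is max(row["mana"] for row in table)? 164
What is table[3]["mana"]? 53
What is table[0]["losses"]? 83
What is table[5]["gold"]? 944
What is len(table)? 6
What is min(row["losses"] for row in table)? 51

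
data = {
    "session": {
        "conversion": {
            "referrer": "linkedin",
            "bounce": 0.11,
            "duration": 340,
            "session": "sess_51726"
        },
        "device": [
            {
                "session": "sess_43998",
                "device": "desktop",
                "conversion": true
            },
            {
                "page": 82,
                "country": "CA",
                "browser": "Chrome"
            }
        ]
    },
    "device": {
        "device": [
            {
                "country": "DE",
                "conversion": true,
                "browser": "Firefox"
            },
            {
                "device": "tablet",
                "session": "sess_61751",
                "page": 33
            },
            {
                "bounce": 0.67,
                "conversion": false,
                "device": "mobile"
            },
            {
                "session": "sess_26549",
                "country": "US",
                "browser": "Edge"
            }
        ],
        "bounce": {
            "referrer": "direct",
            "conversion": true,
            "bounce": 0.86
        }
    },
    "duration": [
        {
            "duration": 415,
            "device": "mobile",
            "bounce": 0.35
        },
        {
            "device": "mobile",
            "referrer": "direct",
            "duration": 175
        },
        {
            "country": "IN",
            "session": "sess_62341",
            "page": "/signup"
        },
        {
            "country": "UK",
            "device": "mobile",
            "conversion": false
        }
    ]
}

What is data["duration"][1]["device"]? "mobile"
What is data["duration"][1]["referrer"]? "direct"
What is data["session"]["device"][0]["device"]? "desktop"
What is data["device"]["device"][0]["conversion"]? True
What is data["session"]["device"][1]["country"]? "CA"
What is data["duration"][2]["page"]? "/signup"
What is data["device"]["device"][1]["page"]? 33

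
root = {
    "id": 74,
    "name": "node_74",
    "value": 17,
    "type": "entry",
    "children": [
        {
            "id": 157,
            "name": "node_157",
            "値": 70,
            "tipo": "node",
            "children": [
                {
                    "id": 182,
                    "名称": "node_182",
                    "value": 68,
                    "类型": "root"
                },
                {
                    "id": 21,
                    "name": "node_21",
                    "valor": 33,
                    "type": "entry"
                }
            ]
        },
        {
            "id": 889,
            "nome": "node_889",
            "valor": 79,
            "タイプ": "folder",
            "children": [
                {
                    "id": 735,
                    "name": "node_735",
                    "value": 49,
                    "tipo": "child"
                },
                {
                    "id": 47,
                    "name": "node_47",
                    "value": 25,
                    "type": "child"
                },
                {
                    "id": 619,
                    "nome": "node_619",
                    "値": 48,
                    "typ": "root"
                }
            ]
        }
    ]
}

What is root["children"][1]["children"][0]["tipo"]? "child"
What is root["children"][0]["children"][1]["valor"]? 33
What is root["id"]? 74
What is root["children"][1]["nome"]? "node_889"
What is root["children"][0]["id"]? 157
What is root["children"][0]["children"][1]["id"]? 21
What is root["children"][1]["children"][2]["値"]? 48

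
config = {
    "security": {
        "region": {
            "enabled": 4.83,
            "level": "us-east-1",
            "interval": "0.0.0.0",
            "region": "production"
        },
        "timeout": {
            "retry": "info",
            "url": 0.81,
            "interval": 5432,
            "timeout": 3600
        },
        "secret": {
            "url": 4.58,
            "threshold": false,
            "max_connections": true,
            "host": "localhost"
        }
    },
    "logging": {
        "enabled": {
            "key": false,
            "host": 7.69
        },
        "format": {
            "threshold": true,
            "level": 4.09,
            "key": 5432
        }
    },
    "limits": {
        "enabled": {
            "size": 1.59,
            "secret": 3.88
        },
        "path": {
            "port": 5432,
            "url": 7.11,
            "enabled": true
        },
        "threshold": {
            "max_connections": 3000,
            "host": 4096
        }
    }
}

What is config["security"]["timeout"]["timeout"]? 3600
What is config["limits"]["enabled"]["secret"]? 3.88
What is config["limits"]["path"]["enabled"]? True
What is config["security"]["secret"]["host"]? "localhost"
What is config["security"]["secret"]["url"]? 4.58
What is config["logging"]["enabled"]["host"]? 7.69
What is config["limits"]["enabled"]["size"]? 1.59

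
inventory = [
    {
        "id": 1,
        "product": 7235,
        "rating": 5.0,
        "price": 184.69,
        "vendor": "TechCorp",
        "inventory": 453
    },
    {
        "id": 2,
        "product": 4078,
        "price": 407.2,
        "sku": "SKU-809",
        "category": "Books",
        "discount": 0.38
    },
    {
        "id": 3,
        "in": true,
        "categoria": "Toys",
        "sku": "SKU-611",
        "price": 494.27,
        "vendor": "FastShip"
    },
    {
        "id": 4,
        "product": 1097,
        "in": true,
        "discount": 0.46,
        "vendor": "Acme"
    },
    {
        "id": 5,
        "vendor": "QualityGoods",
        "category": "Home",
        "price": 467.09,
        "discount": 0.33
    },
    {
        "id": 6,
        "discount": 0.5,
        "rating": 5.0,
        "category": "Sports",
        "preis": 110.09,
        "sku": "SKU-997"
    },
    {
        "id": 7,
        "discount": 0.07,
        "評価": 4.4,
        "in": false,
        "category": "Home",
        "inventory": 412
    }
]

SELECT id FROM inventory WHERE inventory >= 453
[1]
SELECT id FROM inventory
[1, 2, 3, 4, 5, 6, 7]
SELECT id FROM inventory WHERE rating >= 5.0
[1, 6]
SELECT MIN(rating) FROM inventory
5.0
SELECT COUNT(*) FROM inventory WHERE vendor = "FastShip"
1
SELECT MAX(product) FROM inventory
7235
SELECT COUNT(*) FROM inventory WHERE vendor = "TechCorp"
1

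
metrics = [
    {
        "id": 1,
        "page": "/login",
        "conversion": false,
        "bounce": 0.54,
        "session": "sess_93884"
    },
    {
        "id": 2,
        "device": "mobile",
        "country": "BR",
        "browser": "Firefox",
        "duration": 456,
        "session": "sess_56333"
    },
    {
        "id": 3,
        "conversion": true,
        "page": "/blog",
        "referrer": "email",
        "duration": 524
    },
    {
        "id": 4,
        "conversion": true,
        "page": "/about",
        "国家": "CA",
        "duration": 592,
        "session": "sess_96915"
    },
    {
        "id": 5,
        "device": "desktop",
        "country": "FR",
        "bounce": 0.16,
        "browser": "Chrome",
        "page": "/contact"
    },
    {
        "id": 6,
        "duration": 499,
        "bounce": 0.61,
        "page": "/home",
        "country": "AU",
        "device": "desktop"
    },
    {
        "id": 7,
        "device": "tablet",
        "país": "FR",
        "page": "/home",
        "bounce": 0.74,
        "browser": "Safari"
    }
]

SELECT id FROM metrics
[1, 2, 3, 4, 5, 6, 7]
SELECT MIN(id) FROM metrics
1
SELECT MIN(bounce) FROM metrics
0.16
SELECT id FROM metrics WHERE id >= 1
[1, 2, 3, 4, 5, 6, 7]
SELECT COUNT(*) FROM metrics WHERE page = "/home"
2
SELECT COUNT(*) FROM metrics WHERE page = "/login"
1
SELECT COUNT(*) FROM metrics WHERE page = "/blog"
1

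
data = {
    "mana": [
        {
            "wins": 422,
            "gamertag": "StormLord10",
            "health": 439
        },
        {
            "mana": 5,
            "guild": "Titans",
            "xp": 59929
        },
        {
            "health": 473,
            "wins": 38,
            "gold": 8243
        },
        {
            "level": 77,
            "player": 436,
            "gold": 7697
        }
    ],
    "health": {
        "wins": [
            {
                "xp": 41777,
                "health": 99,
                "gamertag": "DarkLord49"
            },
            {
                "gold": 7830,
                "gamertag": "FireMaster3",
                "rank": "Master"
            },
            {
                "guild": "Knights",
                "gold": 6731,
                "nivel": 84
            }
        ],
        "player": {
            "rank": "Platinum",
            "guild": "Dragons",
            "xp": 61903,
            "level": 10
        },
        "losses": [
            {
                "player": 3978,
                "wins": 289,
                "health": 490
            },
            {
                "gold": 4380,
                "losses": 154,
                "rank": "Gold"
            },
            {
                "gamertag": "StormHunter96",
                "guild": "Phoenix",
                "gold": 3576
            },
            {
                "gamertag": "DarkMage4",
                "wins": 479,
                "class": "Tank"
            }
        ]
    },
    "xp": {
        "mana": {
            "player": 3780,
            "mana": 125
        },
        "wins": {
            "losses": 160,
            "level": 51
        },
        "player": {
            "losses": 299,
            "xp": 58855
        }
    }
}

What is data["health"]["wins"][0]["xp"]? 41777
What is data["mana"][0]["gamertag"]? "StormLord10"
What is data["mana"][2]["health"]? 473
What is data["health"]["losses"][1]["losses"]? 154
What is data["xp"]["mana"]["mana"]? 125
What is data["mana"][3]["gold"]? 7697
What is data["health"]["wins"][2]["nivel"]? 84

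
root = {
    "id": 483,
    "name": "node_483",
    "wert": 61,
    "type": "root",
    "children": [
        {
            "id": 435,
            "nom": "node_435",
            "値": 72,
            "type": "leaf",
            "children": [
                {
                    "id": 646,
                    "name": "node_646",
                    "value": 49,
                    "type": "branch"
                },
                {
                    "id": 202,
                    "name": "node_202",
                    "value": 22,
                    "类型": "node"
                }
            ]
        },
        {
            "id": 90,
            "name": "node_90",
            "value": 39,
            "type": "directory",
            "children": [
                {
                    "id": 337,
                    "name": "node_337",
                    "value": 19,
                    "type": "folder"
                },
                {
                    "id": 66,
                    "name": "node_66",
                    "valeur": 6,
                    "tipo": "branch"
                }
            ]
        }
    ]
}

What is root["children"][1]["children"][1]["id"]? 66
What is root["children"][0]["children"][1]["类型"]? "node"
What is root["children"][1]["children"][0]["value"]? 19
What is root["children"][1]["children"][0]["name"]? "node_337"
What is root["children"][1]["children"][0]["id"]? 337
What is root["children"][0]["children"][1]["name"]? "node_202"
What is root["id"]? 483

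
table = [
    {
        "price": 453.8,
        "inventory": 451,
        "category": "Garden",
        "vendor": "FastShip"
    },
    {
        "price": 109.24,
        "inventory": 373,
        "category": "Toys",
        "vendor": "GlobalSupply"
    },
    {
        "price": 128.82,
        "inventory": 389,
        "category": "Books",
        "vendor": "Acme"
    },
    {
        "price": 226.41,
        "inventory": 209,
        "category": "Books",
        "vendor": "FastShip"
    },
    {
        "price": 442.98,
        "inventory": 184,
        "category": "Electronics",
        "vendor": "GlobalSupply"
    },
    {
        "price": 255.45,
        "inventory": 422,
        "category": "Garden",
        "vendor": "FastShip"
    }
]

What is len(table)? 6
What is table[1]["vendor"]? "GlobalSupply"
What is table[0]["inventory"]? 451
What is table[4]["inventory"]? 184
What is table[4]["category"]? "Electronics"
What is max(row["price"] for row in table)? 453.8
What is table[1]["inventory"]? 373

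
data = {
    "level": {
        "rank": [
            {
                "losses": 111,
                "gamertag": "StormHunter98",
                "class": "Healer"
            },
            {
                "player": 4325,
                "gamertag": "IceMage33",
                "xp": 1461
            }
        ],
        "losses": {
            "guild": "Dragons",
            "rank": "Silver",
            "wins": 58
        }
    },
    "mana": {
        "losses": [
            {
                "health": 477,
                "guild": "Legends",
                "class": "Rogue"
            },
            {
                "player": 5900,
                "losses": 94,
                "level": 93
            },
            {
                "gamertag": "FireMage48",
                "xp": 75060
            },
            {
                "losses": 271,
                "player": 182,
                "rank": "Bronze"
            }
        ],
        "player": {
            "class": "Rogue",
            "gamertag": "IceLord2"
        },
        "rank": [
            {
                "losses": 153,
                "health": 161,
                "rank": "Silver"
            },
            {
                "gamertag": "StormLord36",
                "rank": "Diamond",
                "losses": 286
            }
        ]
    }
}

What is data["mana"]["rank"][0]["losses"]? 153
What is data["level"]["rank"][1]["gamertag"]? "IceMage33"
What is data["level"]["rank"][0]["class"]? "Healer"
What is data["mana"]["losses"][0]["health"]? 477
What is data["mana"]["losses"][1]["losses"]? 94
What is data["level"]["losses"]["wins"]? 58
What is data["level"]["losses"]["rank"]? "Silver"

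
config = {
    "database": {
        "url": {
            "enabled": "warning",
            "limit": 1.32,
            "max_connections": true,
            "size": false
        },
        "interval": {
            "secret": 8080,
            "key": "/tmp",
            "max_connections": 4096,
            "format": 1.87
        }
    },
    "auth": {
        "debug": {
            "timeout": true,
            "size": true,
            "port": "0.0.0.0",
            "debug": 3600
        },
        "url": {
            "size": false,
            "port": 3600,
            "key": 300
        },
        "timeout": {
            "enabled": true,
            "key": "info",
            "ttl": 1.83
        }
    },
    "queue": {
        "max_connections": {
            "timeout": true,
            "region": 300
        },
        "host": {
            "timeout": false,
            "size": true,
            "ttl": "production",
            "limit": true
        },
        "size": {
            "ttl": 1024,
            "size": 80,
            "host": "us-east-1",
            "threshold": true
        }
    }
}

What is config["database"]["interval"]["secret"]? 8080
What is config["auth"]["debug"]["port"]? "0.0.0.0"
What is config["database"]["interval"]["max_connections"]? 4096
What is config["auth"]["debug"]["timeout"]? True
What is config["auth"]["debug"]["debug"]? 3600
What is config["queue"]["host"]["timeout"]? False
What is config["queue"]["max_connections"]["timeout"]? True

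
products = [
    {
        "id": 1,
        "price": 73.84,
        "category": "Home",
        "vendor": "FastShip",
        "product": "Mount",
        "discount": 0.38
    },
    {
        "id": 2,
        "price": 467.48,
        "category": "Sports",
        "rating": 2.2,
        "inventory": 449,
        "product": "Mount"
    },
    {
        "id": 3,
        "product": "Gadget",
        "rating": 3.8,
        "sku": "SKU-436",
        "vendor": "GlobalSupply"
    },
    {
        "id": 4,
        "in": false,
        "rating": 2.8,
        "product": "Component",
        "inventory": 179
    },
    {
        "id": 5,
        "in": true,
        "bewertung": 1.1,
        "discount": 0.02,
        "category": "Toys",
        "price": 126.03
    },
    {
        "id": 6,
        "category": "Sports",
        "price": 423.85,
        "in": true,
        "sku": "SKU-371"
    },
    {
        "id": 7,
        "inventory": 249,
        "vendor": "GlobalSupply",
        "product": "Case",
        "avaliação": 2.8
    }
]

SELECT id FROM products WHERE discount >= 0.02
[1, 5]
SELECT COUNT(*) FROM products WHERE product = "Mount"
2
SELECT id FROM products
[1, 2, 3, 4, 5, 6, 7]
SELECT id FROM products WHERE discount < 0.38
[5]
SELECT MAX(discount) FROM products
0.38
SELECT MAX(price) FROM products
467.48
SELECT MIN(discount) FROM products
0.02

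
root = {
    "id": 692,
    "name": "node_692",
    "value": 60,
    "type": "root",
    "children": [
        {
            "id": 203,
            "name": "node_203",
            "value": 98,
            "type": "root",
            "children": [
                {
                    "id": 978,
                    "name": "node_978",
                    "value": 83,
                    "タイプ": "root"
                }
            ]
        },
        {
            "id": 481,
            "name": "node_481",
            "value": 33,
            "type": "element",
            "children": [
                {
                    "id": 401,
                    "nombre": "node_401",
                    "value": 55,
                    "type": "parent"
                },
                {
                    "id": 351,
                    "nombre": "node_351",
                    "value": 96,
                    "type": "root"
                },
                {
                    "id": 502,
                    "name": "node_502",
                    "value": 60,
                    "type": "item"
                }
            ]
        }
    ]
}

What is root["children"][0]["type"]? "root"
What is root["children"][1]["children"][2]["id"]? 502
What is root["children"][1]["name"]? "node_481"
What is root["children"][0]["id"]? 203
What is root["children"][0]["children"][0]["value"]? 83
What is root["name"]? "node_692"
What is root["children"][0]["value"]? 98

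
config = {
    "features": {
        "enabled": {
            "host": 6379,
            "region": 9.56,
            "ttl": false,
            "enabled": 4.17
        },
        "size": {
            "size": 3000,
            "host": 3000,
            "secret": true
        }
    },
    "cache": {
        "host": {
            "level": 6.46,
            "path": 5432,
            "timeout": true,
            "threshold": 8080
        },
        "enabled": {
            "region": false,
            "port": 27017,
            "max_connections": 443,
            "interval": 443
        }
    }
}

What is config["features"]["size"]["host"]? 3000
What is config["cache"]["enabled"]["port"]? 27017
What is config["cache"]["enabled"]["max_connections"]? 443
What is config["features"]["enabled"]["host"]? 6379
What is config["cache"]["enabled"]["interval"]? 443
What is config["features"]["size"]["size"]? 3000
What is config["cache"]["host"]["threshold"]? 8080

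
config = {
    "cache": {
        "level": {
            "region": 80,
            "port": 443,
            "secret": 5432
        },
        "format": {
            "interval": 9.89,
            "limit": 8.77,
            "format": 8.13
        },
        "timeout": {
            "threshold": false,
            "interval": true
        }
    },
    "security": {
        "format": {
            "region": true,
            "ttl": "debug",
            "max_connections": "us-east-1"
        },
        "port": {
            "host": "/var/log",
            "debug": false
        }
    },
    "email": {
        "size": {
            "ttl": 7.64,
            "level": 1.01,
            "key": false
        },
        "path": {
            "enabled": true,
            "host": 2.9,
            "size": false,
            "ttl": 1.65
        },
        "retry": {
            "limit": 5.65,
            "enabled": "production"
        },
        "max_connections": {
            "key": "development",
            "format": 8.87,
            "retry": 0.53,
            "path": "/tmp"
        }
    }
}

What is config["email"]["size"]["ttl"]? 7.64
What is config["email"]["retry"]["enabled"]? "production"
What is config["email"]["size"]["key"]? False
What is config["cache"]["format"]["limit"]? 8.77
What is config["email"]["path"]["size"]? False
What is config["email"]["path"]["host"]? 2.9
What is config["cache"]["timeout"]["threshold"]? False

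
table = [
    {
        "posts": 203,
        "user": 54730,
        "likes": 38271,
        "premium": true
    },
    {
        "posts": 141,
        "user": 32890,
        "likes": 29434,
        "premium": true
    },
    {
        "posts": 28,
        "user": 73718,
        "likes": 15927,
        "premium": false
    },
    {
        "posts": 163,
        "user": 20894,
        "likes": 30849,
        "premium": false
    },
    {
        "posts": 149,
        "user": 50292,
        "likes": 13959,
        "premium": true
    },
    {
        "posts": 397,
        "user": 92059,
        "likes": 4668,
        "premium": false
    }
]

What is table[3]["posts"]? 163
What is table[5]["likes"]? 4668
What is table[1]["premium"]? True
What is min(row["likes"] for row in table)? 4668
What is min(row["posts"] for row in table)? 28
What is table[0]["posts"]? 203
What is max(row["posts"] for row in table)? 397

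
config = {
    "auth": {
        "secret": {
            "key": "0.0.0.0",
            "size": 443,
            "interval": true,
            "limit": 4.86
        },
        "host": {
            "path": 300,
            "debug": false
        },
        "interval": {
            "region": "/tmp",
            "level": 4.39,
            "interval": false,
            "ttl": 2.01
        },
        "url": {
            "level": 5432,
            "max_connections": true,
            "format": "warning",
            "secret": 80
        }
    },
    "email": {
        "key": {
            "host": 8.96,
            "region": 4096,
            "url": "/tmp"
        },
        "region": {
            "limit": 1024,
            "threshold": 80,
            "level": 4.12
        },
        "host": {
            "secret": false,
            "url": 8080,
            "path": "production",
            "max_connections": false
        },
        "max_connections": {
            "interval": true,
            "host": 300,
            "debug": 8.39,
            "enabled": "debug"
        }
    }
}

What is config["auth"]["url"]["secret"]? 80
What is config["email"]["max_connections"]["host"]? 300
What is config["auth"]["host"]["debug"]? False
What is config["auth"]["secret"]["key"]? "0.0.0.0"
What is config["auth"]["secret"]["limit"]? 4.86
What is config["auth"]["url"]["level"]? 5432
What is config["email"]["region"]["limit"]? 1024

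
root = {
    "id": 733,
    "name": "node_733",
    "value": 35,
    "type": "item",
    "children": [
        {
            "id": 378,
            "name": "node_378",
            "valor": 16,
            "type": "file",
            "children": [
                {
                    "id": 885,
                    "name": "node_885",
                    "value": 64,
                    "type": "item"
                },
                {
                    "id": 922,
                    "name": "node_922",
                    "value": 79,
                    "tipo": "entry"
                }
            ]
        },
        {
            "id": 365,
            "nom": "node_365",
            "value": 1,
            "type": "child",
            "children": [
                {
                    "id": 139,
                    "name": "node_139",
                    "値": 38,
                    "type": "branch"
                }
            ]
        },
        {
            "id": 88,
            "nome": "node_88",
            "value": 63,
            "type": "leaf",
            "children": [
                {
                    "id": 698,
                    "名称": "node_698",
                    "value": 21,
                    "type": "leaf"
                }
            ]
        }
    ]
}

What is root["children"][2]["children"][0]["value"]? 21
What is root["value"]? 35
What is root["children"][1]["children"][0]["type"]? "branch"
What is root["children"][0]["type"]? "file"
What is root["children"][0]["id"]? 378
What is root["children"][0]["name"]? "node_378"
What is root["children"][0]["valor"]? 16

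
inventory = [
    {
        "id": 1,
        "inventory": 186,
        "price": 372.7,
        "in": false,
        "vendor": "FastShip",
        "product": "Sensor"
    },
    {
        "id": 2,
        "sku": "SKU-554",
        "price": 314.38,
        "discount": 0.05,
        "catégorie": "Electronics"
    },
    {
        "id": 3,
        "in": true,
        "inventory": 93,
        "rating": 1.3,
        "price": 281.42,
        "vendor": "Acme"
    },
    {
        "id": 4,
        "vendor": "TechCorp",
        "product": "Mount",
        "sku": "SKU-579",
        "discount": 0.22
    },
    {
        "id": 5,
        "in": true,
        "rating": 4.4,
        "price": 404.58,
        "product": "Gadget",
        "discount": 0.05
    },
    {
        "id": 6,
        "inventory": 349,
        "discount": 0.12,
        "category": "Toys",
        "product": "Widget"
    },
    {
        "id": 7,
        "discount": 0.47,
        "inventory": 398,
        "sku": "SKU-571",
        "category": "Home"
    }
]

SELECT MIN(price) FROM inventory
281.42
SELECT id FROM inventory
[1, 2, 3, 4, 5, 6, 7]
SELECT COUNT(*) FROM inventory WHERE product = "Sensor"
1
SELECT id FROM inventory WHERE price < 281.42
[]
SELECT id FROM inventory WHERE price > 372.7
[5]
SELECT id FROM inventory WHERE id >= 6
[6, 7]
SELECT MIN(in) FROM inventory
False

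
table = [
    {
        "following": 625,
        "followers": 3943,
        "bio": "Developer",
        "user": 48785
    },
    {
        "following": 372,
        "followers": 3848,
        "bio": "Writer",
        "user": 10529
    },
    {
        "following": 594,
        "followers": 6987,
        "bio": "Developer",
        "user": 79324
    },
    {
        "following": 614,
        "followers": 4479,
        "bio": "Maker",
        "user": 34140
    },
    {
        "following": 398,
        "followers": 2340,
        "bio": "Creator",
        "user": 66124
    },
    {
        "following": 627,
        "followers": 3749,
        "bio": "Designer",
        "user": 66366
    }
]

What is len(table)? 6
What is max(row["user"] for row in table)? 79324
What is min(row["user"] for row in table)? 10529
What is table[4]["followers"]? 2340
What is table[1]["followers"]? 3848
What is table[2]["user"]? 79324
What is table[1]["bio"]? "Writer"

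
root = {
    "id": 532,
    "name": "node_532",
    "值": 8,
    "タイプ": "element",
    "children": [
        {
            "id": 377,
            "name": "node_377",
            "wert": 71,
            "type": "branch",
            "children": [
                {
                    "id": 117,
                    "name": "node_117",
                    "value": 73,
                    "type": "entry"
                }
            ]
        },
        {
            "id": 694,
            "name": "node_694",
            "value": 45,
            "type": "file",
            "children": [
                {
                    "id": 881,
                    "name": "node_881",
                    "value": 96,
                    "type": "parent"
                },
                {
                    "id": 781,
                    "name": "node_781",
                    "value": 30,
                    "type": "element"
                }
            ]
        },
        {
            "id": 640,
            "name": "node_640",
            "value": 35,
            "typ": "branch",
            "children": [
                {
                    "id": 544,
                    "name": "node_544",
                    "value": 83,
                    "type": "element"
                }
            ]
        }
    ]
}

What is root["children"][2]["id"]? 640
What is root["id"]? 532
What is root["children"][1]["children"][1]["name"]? "node_781"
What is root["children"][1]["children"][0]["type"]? "parent"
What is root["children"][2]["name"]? "node_640"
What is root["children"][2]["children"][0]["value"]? 83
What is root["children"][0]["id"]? 377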